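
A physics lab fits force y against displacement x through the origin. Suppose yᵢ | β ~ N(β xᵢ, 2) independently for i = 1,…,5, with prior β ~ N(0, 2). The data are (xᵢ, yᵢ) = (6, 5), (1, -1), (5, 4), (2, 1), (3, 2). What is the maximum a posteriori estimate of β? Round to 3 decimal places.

log p(β | y) = −Σ(yᵢ − βxᵢ)²/(2·2) − β²/(2·2) + const.
Setting the derivative to zero: Σxᵢ(yᵢ − βxᵢ)/2 − β/2 = 0, so β = Σxᵢyᵢ / (Σxᵢ² + σ²/τ²).
Σxᵢyᵢ = 6·5 + 1·(-1) + 5·4 + 2·1 + 3·2 = 57; Σxᵢ² = 75; σ²/τ² = 1.
β̂_MAP = 57 / (75 + 1) = 57/76 ≈ 0.750.

β̂_MAP = 0.750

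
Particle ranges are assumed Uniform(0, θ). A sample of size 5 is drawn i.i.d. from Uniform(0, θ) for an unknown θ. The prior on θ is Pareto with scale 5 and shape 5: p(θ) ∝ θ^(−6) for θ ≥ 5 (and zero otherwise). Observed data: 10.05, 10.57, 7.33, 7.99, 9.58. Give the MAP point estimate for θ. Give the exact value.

The Uniform(0, θ) likelihood is θ^(−n) for θ ≥ max(xᵢ), zero otherwise. Here max(xᵢ) = 10.57.
Posterior ∝ θ^(−6) · θ^(−5) = θ^(−11) on θ ≥ max(5, 10.57) = 10.57.
This density is strictly decreasing in θ, so the posterior mode lies at the lower boundary of the support.

θ̂_MAP = 10.57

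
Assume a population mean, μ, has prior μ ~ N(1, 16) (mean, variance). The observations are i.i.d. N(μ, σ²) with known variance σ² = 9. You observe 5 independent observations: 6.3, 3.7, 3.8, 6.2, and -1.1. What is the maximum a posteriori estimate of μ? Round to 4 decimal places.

n = 5; x̄ = (6.3 + 3.7 + 3.8 + 6.2 + (-1.1))/5 = 18.9/5 = 3.78.
For a Normal prior and Normal likelihood with known variance, the posterior is Normal; its mode equals its mean, the precision-weighted average.
Prior precision 1/σ₀² = 1/16 = 0.0625; data precision n/σ² = 5/9.
μ̂ = (0.0625·1 + (5/9)·3.78) / (0.0625 + 5/9) = 2.1625/(89/144) = 1557/445 ≈ 3.4989.

μ̂_MAP = 3.4989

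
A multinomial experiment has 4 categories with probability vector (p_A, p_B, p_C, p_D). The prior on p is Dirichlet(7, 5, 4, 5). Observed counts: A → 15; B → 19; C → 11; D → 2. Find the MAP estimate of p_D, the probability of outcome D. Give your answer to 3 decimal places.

The posterior is Dirichlet(αᵢ + nᵢ) = Dirichlet(22, 24, 15, 7).
For a Dirichlet(a₁,…,a_K) with all aᵢ > 1, the mode has j-th component (aⱼ − 1)/(Σaᵢ − K).
Here Σaᵢ = 68 and K = 4, so p_D = (7 − 1)/(68 − 4) = 6/64 ≈ 0.094.

MAP estimate of p_D = 0.094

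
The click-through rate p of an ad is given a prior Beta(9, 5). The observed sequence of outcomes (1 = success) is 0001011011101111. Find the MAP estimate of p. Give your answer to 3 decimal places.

p̂_MAP = 0.643

Prior: Beta(9, 5).
Data: 10 successes in 16 trials (from the sequence). The binomial likelihood contributes p^10(1−p)^6, so the posterior is Beta(9+10, 5+6) = Beta(19, 11).
For Beta(a, b) with a, b > 1 the mode is (a−1)/(a+b−2) = 18/28 ≈ 0.643.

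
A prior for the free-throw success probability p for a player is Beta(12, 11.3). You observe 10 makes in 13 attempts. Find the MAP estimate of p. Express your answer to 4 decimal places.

p̂_MAP = 0.6122

Prior: Beta(12, 11.3).
Data: 10 successes in 13 trials. The binomial likelihood contributes p^10(1−p)^3, so the posterior is Beta(12+10, 11.3+3) = Beta(22, 14.3).
For Beta(a, b) with a, b > 1 the mode is (a−1)/(a+b−2) = 21/34.3 ≈ 0.6122.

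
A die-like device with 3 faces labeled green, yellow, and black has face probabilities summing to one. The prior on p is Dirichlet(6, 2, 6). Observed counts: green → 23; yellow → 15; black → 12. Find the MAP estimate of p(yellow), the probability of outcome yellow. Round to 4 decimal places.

MAP estimate of p(yellow) = 0.2623

The posterior is Dirichlet(αᵢ + nᵢ) = Dirichlet(29, 17, 18).
For a Dirichlet(a₁,…,a_K) with all aᵢ > 1, the mode has j-th component (aⱼ − 1)/(Σaᵢ − K).
Here Σaᵢ = 64 and K = 3, so p(yellow) = (17 − 1)/(64 − 3) = 16/61 ≈ 0.2623.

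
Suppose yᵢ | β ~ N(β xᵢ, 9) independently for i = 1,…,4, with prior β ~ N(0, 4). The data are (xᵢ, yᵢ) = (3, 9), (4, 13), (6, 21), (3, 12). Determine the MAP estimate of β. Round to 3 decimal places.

β̂_MAP = 3.336

log p(β | y) = −Σ(yᵢ − βxᵢ)²/(2·9) − β²/(2·4) + const.
Setting the derivative to zero: Σxᵢ(yᵢ − βxᵢ)/9 − β/4 = 0, so β = Σxᵢyᵢ / (Σxᵢ² + σ²/τ²).
Σxᵢyᵢ = 3·9 + 4·13 + 6·21 + 3·12 = 241; Σxᵢ² = 70; σ²/τ² = 2.25.
β̂_MAP = 241 / (70 + 2.25) = 241/72.25 ≈ 3.336.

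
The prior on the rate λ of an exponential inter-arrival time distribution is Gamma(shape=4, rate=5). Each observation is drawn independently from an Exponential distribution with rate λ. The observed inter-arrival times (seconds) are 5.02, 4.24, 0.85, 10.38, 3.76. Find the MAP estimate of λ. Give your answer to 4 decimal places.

The Exponential(rate=λ) likelihood is ∝ λ^n e^(−λΣtᵢ). Here n = 5 and Σtᵢ = 5.02 + 4.24 + 0.85 + 10.38 + 3.76 = 24.25.
Posterior ∝ λ^3e^(−5λ) · λ^5e^(−24.25λ) = λ^8e^(−29.25λ), i.e. Gamma(9, 29.25).
Mode = (a−1)/b = 8/29.25 ≈ 0.2735.

λ̂_MAP = 0.2735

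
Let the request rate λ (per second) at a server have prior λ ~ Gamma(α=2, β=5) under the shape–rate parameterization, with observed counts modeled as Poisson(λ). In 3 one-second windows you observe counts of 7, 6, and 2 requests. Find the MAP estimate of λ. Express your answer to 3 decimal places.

Σxᵢ = 7+6+2 = 15, with n = 3.
Posterior ∝ λe^(−5λ) · λ^15e^(−3λ) = λ^16e^(−8λ), i.e. Gamma(shape=17, rate=8).
The mode of a Gamma(a, b) with a ≥ 1 (shape–rate) is (a−1)/b = 16/8 ≈ 2.000.

λ̂_MAP = 2.000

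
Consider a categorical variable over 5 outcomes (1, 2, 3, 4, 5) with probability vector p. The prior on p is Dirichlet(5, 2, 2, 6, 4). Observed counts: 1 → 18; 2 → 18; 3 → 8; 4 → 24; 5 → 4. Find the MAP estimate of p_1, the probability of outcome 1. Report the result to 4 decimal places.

The posterior is Dirichlet(αᵢ + nᵢ) = Dirichlet(23, 20, 10, 30, 8).
For a Dirichlet(a₁,…,a_K) with all aᵢ > 1, the mode has j-th component (aⱼ − 1)/(Σaᵢ − K).
Here Σaᵢ = 91 and K = 5, so p_1 = (23 − 1)/(91 − 5) = 22/86 ≈ 0.2558.

MAP estimate: 0.2558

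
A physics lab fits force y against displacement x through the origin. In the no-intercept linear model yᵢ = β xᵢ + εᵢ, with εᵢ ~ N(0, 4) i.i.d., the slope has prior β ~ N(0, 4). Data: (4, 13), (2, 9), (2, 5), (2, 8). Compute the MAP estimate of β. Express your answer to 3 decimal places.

β̂_MAP = 3.310

log p(β | y) = −Σ(yᵢ − βxᵢ)²/(2·4) − β²/(2·4) + const.
Setting the derivative to zero: Σxᵢ(yᵢ − βxᵢ)/4 − β/4 = 0, so β = Σxᵢyᵢ / (Σxᵢ² + σ²/τ²).
Σxᵢyᵢ = 4·13 + 2·9 + 2·5 + 2·8 = 96; Σxᵢ² = 28; σ²/τ² = 1.
β̂_MAP = 96 / (28 + 1) = 96/29 ≈ 3.310.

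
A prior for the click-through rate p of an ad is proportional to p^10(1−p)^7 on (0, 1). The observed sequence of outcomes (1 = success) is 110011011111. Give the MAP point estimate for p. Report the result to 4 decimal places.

p̂_MAP = 0.6552

The prior density ∝ p^10(1−p)^7 is the kernel of Beta(11, 8).
Data: 9 successes in 12 trials (from the sequence). The binomial likelihood contributes p^9(1−p)^3, so the posterior is Beta(11+9, 8+3) = Beta(20, 11).
For Beta(a, b) with a, b > 1 the mode is (a−1)/(a+b−2) = 19/29 ≈ 0.6552.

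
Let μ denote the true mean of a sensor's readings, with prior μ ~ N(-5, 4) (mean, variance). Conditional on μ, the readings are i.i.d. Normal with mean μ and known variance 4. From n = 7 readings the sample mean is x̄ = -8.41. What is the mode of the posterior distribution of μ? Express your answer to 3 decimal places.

μ̂_MAP = -7.984

n = 7, x̄ = -8.41.
For a Normal prior and Normal likelihood with known variance, the posterior is Normal; its mode equals its mean, the precision-weighted average.
Prior precision 1/σ₀² = 1/4 = 0.25; data precision n/σ² = 7/4 = 1.75.
μ̂ = (0.25·(-5) + 1.75·(-8.41)) / (0.25 + 1.75) = (-15.9675)/2 = -7.98375 ≈ -7.984.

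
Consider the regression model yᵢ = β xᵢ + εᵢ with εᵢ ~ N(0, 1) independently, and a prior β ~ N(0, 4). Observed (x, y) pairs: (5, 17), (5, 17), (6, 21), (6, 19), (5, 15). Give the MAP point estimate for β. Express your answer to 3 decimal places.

β̂_MAP = 3.294

log p(β | y) = −Σ(yᵢ − βxᵢ)²/(2·1) − β²/(2·4) + const.
Setting the derivative to zero: Σxᵢ(yᵢ − βxᵢ)/1 − β/4 = 0, so β = Σxᵢyᵢ / (Σxᵢ² + σ²/τ²).
Σxᵢyᵢ = 5·17 + 5·17 + 6·21 + 6·19 + 5·15 = 485; Σxᵢ² = 147; σ²/τ² = 0.25.
β̂_MAP = 485 / (147 + 0.25) = 485/147.25 ≈ 3.294.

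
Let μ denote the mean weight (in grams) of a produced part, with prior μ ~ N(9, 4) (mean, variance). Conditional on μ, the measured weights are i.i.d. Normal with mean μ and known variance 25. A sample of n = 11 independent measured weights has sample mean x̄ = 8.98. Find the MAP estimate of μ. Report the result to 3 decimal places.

n = 11, x̄ = 8.98.
For a Normal prior and Normal likelihood with known variance, the posterior is Normal; its mode equals its mean, the precision-weighted average.
Prior precision 1/σ₀² = 1/4 = 0.25; data precision n/σ² = 11/25 = 0.44.
μ̂ = (0.25·9 + 0.44·8.98) / (0.25 + 0.44) = 6.2012/0.69 = 15503/1725 ≈ 8.987.

μ̂_MAP = 8.987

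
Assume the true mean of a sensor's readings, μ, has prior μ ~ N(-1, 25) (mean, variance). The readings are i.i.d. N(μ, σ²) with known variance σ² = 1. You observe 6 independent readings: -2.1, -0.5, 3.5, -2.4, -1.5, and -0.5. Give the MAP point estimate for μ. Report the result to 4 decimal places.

n = 6; x̄ = ((-2.1) + (-0.5) + 3.5 + (-2.4) + (-1.5) + (-0.5))/6 = -3.5/6 = -7/12 ≈ -0.5833.
For a Normal prior and Normal likelihood with known variance, the posterior is Normal; its mode equals its mean, the precision-weighted average.
Prior precision 1/σ₀² = 1/25 = 0.04; data precision n/σ² = 6/1 = 6.
μ̂ = (0.04·(-1) + 6·(-7/12)) / (0.04 + 6) = (-3.54)/6.04 = -177/302 ≈ -0.5861.

μ̂_MAP = -0.5861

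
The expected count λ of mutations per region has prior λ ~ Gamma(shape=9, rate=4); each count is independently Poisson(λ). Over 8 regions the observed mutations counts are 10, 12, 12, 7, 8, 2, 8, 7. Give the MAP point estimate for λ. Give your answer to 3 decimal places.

λ̂_MAP = 6.167

Σxᵢ = 10+12+12+7+8+2+8+7 = 66, with n = 8.
Posterior ∝ λ^8e^(−4λ) · λ^66e^(−8λ) = λ^74e^(−12λ), i.e. Gamma(shape=75, rate=12).
The mode of a Gamma(a, b) with a ≥ 1 (shape–rate) is (a−1)/b = 74/12 ≈ 6.167.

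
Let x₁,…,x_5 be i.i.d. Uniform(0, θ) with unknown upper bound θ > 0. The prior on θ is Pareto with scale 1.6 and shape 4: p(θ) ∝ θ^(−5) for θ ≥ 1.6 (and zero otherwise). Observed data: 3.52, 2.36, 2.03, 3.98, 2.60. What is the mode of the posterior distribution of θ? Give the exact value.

The Uniform(0, θ) likelihood is θ^(−n) for θ ≥ max(xᵢ), zero otherwise. Here max(xᵢ) = 3.98.
Posterior ∝ θ^(−5) · θ^(−5) = θ^(−10) on θ ≥ max(1.6, 3.98) = 3.98.
This density is strictly decreasing in θ, so the posterior mode lies at the lower boundary of the support.

θ̂_MAP = 3.98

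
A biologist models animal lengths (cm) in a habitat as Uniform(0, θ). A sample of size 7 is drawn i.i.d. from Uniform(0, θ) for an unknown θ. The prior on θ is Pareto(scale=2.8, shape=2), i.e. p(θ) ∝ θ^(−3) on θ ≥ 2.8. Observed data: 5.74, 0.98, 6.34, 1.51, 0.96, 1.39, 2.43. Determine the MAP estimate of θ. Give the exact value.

The Uniform(0, θ) likelihood is θ^(−n) for θ ≥ max(xᵢ), zero otherwise. Here max(xᵢ) = 6.34.
Posterior ∝ θ^(−3) · θ^(−7) = θ^(−10) on θ ≥ max(2.8, 6.34) = 6.34.
This density is strictly decreasing in θ, so the posterior mode lies at the lower boundary of the support.

θ̂_MAP = 6.34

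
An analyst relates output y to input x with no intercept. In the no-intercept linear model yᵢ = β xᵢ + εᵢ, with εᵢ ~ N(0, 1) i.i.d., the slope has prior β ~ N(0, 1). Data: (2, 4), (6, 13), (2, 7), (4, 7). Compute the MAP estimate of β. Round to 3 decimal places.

log p(β | y) = −Σ(yᵢ − βxᵢ)²/(2·1) − β²/(2·1) + const.
Setting the derivative to zero: Σxᵢ(yᵢ − βxᵢ)/1 − β/1 = 0, so β = Σxᵢyᵢ / (Σxᵢ² + σ²/τ²).
Σxᵢyᵢ = 2·4 + 6·13 + 2·7 + 4·7 = 128; Σxᵢ² = 60; σ²/τ² = 1.
β̂_MAP = 128 / (60 + 1) = 128/61 ≈ 2.098.

β̂_MAP = 2.098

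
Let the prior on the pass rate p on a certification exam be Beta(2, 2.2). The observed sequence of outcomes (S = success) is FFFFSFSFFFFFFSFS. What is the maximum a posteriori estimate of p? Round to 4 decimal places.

p̂_MAP = 0.2747

Prior: Beta(2, 2.2).
Data: 4 successes in 16 trials (from the sequence). The binomial likelihood contributes p^4(1−p)^12, so the posterior is Beta(2+4, 2.2+12) = Beta(6, 14.2).
For Beta(a, b) with a, b > 1 the mode is (a−1)/(a+b−2) = 5/18.2 ≈ 0.2747.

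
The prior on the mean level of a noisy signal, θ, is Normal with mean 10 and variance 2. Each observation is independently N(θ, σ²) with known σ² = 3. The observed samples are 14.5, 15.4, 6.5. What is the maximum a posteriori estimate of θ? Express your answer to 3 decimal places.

θ̂_MAP = 11.422

n = 3; x̄ = (14.5 + 15.4 + 6.5)/3 = 36.4/3 = 182/15 ≈ 12.1333.
For a Normal prior and Normal likelihood with known variance, the posterior is Normal; its mode equals its mean, the precision-weighted average.
Prior precision 1/σ₀² = 1/2 = 0.5; data precision n/σ² = 3/3 = 1.
θ̂ = (0.5·10 + 1·(182/15)) / (0.5 + 1) = (257/15)/1.5 = 514/45 ≈ 11.422.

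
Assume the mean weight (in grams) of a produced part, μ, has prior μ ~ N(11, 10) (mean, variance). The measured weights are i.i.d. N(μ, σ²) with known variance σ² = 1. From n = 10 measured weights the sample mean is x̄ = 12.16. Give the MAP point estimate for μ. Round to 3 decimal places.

n = 10, x̄ = 12.16.
For a Normal prior and Normal likelihood with known variance, the posterior is Normal; its mode equals its mean, the precision-weighted average.
Prior precision 1/σ₀² = 1/10 = 0.1; data precision n/σ² = 10/1 = 10.
μ̂ = (0.1·11 + 10·12.16) / (0.1 + 10) = 122.7/10.1 = 1227/101 ≈ 12.149.

μ̂_MAP = 12.149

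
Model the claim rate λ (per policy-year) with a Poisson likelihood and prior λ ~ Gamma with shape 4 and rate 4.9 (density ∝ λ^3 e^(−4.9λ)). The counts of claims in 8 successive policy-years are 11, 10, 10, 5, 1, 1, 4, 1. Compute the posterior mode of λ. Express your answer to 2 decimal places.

Σxᵢ = 11+10+10+5+1+1+4+1 = 43, with n = 8.
Posterior ∝ λ^3e^(−4.9λ) · λ^43e^(−8λ) = λ^46e^(−12.9λ), i.e. Gamma(shape=47, rate=12.9).
The mode of a Gamma(a, b) with a ≥ 1 (shape–rate) is (a−1)/b = 46/12.9 ≈ 3.57.

λ̂_MAP = 3.57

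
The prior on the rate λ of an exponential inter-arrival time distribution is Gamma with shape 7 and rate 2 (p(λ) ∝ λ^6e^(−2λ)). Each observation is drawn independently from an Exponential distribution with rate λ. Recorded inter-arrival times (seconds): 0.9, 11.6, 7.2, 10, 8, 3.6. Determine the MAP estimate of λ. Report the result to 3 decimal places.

λ̂_MAP = 0.277

The Exponential(rate=λ) likelihood is ∝ λ^n e^(−λΣtᵢ). Here n = 6 and Σtᵢ = 0.9 + 11.6 + 7.2 + 10 + 8 + 3.6 = 41.3.
Posterior ∝ λ^6e^(−2λ) · λ^6e^(−41.3λ) = λ^12e^(−43.3λ), i.e. Gamma(13, 43.3).
Mode = (a−1)/b = 12/43.3 ≈ 0.277.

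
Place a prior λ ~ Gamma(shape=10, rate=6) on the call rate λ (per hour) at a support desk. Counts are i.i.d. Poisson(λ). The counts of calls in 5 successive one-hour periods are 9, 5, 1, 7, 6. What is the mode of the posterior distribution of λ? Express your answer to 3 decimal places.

Σxᵢ = 9+5+1+7+6 = 28, with n = 5.
Posterior ∝ λ^9e^(−6λ) · λ^28e^(−5λ) = λ^37e^(−11λ), i.e. Gamma(shape=38, rate=11).
The mode of a Gamma(a, b) with a ≥ 1 (shape–rate) is (a−1)/b = 37/11 ≈ 3.364.

λ̂_MAP = 3.364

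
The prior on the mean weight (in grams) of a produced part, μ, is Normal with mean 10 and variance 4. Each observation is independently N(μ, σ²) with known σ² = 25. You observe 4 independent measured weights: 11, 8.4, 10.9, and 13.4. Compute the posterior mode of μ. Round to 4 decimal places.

μ̂_MAP = 10.3610

n = 4; x̄ = (11 + 8.4 + 10.9 + 13.4)/4 = 43.7/4 = 10.925.
For a Normal prior and Normal likelihood with known variance, the posterior is Normal; its mode equals its mean, the precision-weighted average.
Prior precision 1/σ₀² = 1/4 = 0.25; data precision n/σ² = 4/25 = 0.16.
μ̂ = (0.25·10 + 0.16·10.925) / (0.25 + 0.16) = 4.248/0.41 = 2124/205 ≈ 10.3610.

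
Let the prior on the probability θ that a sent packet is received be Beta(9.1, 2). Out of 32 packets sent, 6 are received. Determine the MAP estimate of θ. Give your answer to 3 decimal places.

θ̂_MAP = 0.343

Prior: Beta(9.1, 2).
Data: 6 successes in 32 trials. The binomial likelihood contributes θ^6(1−θ)^26, so the posterior is Beta(9.1+6, 2+26) = Beta(15.1, 28).
For Beta(a, b) with a, b > 1 the mode is (a−1)/(a+b−2) = 14.1/41.1 ≈ 0.343.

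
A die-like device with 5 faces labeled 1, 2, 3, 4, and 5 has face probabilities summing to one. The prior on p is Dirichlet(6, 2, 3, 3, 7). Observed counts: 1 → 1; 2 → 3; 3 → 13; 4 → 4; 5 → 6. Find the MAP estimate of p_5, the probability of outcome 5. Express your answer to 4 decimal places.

MAP estimate: 0.2791

The posterior is Dirichlet(αᵢ + nᵢ) = Dirichlet(7, 5, 16, 7, 13).
For a Dirichlet(a₁,…,a_K) with all aᵢ > 1, the mode has j-th component (aⱼ − 1)/(Σaᵢ − K).
Here Σaᵢ = 48 and K = 5, so p_5 = (13 − 1)/(48 − 5) = 12/43 ≈ 0.2791.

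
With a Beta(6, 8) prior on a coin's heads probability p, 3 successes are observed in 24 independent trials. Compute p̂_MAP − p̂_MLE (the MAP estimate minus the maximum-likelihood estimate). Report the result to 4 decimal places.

MAP − MLE = 0.0972

Posterior is Beta(9, 29); MAP = (9−1)/(38−2) = 8/36 ≈ 0.22222.
MLE ignores the prior: p̂_MLE = k/n = 3/24 ≈ 0.12500.
Difference = 8/36 − 3/24 = 7/72 ≈ 0.0972.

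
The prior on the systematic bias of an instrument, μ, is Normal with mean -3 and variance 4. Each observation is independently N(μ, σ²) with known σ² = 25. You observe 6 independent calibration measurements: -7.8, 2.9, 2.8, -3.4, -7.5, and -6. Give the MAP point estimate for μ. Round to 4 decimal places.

n = 6; x̄ = ((-7.8) + 2.9 + 2.8 + (-3.4) + (-7.5) + (-6))/6 = -19/6 = -19/6 ≈ -3.1667.
For a Normal prior and Normal likelihood with known variance, the posterior is Normal; its mode equals its mean, the precision-weighted average.
Prior precision 1/σ₀² = 1/4 = 0.25; data precision n/σ² = 6/25 = 0.24.
μ̂ = (0.25·(-3) + 0.24·(-19/6)) / (0.25 + 0.24) = (-1.51)/0.49 = -151/49 ≈ -3.0816.

μ̂_MAP = -3.0816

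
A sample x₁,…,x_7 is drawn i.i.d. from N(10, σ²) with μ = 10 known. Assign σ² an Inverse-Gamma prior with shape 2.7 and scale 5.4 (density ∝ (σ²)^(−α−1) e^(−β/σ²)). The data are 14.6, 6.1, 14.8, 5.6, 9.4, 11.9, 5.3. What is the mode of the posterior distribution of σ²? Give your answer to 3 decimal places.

σ̂²_MAP = 8.030

Sum of squared deviations about the known mean: SS = (14.6−10)² + (6.1−10)² + (14.8−10)² + (5.6−10)² + (9.4−10)² + (11.9−10)² + (5.3−10)² = 104.83.
The Normal likelihood contributes (σ²)^(−n/2) exp(−SS/(2σ²)), so the posterior is Inverse-Gamma(α + n/2, β + SS/2) = Inverse-Gamma(6.2, 57.815).
The mode of Inverse-Gamma(a, b) is b/(a+1) = 57.815/7.2 ≈ 8.030.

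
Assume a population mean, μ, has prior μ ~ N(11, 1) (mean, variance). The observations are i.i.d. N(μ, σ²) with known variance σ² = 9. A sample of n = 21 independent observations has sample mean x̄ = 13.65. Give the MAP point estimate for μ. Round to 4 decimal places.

n = 21, x̄ = 13.65.
For a Normal prior and Normal likelihood with known variance, the posterior is Normal; its mode equals its mean, the precision-weighted average.
Prior precision 1/σ₀² = 1/1 = 1; data precision n/σ² = 21/9 = 7/3.
μ̂ = (1·11 + (7/3)·13.65) / (1 + 7/3) = 42.85/(10/3) = 12.8550.

μ̂_MAP = 12.8550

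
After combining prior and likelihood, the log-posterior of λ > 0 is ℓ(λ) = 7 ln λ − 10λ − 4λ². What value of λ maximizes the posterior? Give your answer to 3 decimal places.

ℓ'(λ) = 7/λ − 10 − 8λ. Setting this to zero and multiplying by λ: 8λ² + 10λ − 7 = 0.
λ = (−10 + √(10² + 4·8·7)) / (2·8) = (−10 + √324) / 16 = (−10 + 18)/16 = 1/2.
ℓ''(λ) = −7/λ² − 8 < 0, confirming a maximum.

λ̂_MAP = 0.500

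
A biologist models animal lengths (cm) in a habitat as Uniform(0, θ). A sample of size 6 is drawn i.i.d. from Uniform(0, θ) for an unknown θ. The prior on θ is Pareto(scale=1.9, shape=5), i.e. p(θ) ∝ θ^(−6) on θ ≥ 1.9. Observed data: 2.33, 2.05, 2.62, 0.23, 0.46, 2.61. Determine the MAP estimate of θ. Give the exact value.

θ̂_MAP = 2.62

The Uniform(0, θ) likelihood is θ^(−n) for θ ≥ max(xᵢ), zero otherwise. Here max(xᵢ) = 2.62.
Posterior ∝ θ^(−6) · θ^(−6) = θ^(−12) on θ ≥ max(1.9, 2.62) = 2.62.
This density is strictly decreasing in θ, so the posterior mode lies at the lower boundary of the support.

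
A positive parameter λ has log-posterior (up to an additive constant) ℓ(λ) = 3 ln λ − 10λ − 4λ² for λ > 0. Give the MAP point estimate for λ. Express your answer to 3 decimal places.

ℓ'(λ) = 3/λ − 10 − 8λ. Setting this to zero and multiplying by λ: 8λ² + 10λ − 3 = 0.
λ = (−10 + √(10² + 4·8·3)) / (2·8) = (−10 + √196) / 16 = (−10 + 14)/16 = 1/4.
ℓ''(λ) = −3/λ² − 8 < 0, confirming a maximum.

λ̂_MAP = 0.250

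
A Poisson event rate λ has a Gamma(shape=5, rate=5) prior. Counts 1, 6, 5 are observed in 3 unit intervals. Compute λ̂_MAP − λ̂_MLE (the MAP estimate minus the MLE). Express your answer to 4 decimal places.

Σxᵢ = 12. Posterior is Gamma(17, 8); MAP = (17−1)/8 = 16/8 ≈ 2.00000.
MLE = x̄ = 12/3 ≈ 4.00000.
Difference = 16/8 − 12/3 = -2 ≈ -2.0000.

MAP − MLE = -2.0000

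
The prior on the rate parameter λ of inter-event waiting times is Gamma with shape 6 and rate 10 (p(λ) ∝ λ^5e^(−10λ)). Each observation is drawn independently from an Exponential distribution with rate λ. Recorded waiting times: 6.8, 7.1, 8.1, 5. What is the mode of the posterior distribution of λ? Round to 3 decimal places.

λ̂_MAP = 0.243

The Exponential(rate=λ) likelihood is ∝ λ^n e^(−λΣtᵢ). Here n = 4 and Σtᵢ = 6.8 + 7.1 + 8.1 + 5 = 27.
Posterior ∝ λ^5e^(−10λ) · λ^4e^(−27λ) = λ^9e^(−37λ), i.e. Gamma(10, 37).
Mode = (a−1)/b = 9/37 ≈ 0.243.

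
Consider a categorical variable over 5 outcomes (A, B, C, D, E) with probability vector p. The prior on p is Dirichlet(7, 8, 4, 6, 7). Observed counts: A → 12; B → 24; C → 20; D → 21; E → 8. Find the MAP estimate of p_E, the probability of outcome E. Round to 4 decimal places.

MAP estimate of p_E = 0.1250

The posterior is Dirichlet(αᵢ + nᵢ) = Dirichlet(19, 32, 24, 27, 15).
For a Dirichlet(a₁,…,a_K) with all aᵢ > 1, the mode has j-th component (aⱼ − 1)/(Σaᵢ − K).
Here Σaᵢ = 117 and K = 5, so p_E = (15 − 1)/(117 − 5) = 14/112 ≈ 0.1250.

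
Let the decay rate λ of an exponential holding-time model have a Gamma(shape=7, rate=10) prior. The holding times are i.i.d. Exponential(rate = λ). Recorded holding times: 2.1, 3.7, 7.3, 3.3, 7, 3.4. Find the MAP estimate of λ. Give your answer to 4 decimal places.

The Exponential(rate=λ) likelihood is ∝ λ^n e^(−λΣtᵢ). Here n = 6 and Σtᵢ = 2.1 + 3.7 + 7.3 + 3.3 + 7 + 3.4 = 26.8.
Posterior ∝ λ^6e^(−10λ) · λ^6e^(−26.8λ) = λ^12e^(−36.8λ), i.e. Gamma(13, 36.8).
Mode = (a−1)/b = 12/36.8 ≈ 0.3261.

λ̂_MAP = 0.3261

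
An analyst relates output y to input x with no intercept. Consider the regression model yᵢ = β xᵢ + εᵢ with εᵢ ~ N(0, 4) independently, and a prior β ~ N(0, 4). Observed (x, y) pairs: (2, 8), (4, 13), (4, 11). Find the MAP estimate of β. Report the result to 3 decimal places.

β̂_MAP = 3.027

log p(β | y) = −Σ(yᵢ − βxᵢ)²/(2·4) − β²/(2·4) + const.
Setting the derivative to zero: Σxᵢ(yᵢ − βxᵢ)/4 − β/4 = 0, so β = Σxᵢyᵢ / (Σxᵢ² + σ²/τ²).
Σxᵢyᵢ = 2·8 + 4·13 + 4·11 = 112; Σxᵢ² = 36; σ²/τ² = 1.
β̂_MAP = 112 / (36 + 1) = 112/37 ≈ 3.027.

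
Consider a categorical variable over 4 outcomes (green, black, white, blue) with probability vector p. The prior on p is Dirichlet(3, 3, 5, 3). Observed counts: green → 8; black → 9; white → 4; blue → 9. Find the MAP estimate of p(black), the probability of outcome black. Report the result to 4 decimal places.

MAP estimate of p(black) = 0.2750

The posterior is Dirichlet(αᵢ + nᵢ) = Dirichlet(11, 12, 9, 12).
For a Dirichlet(a₁,…,a_K) with all aᵢ > 1, the mode has j-th component (aⱼ − 1)/(Σaᵢ − K).
Here Σaᵢ = 44 and K = 4, so p(black) = (12 − 1)/(44 − 4) = 11/40 ≈ 0.2750.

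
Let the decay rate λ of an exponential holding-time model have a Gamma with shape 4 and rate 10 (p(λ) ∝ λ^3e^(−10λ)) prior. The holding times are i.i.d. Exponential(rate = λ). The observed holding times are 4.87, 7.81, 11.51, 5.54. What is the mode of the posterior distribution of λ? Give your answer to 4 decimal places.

The Exponential(rate=λ) likelihood is ∝ λ^n e^(−λΣtᵢ). Here n = 4 and Σtᵢ = 4.87 + 7.81 + 11.51 + 5.54 = 29.73.
Posterior ∝ λ^3e^(−10λ) · λ^4e^(−29.73λ) = λ^7e^(−39.73λ), i.e. Gamma(8, 39.73).
Mode = (a−1)/b = 7/39.73 ≈ 0.1762.

λ̂_MAP = 0.1762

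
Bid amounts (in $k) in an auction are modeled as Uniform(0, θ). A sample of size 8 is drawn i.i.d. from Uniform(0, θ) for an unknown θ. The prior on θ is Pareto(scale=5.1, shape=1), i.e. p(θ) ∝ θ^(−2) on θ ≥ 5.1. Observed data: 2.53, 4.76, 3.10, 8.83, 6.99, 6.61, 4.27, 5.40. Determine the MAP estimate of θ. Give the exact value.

The Uniform(0, θ) likelihood is θ^(−n) for θ ≥ max(xᵢ), zero otherwise. Here max(xᵢ) = 8.83.
Posterior ∝ θ^(−2) · θ^(−8) = θ^(−10) on θ ≥ max(5.1, 8.83) = 8.83.
This density is strictly decreasing in θ, so the posterior mode lies at the lower boundary of the support.

θ̂_MAP = 8.83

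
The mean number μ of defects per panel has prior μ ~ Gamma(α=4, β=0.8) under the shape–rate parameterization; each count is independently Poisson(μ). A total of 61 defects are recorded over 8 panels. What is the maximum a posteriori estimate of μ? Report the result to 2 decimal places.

μ̂_MAP = 7.27

Σxᵢ = 61, n = 8.
Posterior ∝ μ^3e^(−0.8μ) · μ^61e^(−8μ) = μ^64e^(−8.8μ), i.e. Gamma(shape=65, rate=8.8).
The mode of a Gamma(a, b) with a ≥ 1 (shape–rate) is (a−1)/b = 64/8.8 ≈ 7.27.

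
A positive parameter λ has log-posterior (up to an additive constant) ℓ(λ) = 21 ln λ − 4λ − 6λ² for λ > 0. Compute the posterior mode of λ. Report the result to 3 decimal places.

ℓ'(λ) = 21/λ − 4 − 12λ. Setting this to zero and multiplying by λ: 12λ² + 4λ − 21 = 0.
λ = (−4 + √(4² + 4·12·21)) / (2·12) = (−4 + √1024) / 24 = (−4 + 32)/24 = 7/6.
ℓ''(λ) = −21/λ² − 12 < 0, confirming a maximum.

λ̂_MAP = 1.167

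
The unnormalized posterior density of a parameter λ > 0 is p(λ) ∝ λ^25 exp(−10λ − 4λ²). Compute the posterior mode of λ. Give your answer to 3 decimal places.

ℓ'(λ) = 25/λ − 10 − 8λ. Setting this to zero and multiplying by λ: 8λ² + 10λ − 25 = 0.
λ = (−10 + √(10² + 4·8·25)) / (2·8) = (−10 + √900) / 16 = (−10 + 30)/16 = 5/4.
ℓ''(λ) = −25/λ² − 8 < 0, confirming a maximum.

λ̂_MAP = 1.250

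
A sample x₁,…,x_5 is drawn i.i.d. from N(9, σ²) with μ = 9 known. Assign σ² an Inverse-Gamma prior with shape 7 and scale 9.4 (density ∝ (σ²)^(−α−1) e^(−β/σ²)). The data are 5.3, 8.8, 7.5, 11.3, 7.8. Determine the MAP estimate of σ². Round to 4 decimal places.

Sum of squared deviations about the known mean: SS = (5.3−9)² + (8.8−9)² + (7.5−9)² + (11.3−9)² + (7.8−9)² = 22.71.
The Normal likelihood contributes (σ²)^(−n/2) exp(−SS/(2σ²)), so the posterior is Inverse-Gamma(α + n/2, β + SS/2) = Inverse-Gamma(9.5, 20.755).
The mode of Inverse-Gamma(a, b) is b/(a+1) = 20.755/10.5 ≈ 1.9767.

σ̂²_MAP = 1.9767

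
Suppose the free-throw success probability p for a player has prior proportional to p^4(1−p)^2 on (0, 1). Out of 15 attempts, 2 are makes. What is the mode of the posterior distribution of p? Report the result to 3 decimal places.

The prior density ∝ p^4(1−p)^2 is the kernel of Beta(5, 3).
Data: 2 successes in 15 trials. The binomial likelihood contributes p^2(1−p)^13, so the posterior is Beta(5+2, 3+13) = Beta(7, 16).
For Beta(a, b) with a, b > 1 the mode is (a−1)/(a+b−2) = 6/21 ≈ 0.286.

p̂_MAP = 0.286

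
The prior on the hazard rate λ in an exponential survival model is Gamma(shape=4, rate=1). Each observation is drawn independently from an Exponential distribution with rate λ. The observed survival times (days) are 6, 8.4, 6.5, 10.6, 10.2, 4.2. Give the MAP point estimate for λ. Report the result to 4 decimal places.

λ̂_MAP = 0.1919

The Exponential(rate=λ) likelihood is ∝ λ^n e^(−λΣtᵢ). Here n = 6 and Σtᵢ = 6 + 8.4 + 6.5 + 10.6 + 10.2 + 4.2 = 45.9.
Posterior ∝ λ^3e^(−1λ) · λ^6e^(−45.9λ) = λ^9e^(−46.9λ), i.e. Gamma(10, 46.9).
Mode = (a−1)/b = 9/46.9 ≈ 0.1919.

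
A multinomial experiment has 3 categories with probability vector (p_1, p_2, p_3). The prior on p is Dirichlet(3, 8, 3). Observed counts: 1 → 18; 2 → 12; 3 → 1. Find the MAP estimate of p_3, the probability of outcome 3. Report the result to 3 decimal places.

The posterior is Dirichlet(αᵢ + nᵢ) = Dirichlet(21, 20, 4).
For a Dirichlet(a₁,…,a_K) with all aᵢ > 1, the mode has j-th component (aⱼ − 1)/(Σaᵢ − K).
Here Σaᵢ = 45 and K = 3, so p_3 = (4 − 1)/(45 − 3) = 3/42 ≈ 0.071.

MAP estimate: 0.071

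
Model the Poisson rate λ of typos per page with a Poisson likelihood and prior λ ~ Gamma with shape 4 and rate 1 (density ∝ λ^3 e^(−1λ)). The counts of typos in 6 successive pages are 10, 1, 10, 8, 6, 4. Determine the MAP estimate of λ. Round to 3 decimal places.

λ̂_MAP = 6.000

Σxᵢ = 10+1+10+8+6+4 = 39, with n = 6.
Posterior ∝ λ^3e^(−1λ) · λ^39e^(−6λ) = λ^42e^(−7λ), i.e. Gamma(shape=43, rate=7).
The mode of a Gamma(a, b) with a ≥ 1 (shape–rate) is (a−1)/b = 42/7 ≈ 6.000.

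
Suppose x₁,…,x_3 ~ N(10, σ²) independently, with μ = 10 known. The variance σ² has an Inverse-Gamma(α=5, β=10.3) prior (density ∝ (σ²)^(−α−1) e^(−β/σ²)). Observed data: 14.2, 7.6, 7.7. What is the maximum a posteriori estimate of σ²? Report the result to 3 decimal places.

σ̂²_MAP = 3.286

Sum of squared deviations about the known mean: SS = (14.2−10)² + (7.6−10)² + (7.7−10)² = 28.69.
The Normal likelihood contributes (σ²)^(−n/2) exp(−SS/(2σ²)), so the posterior is Inverse-Gamma(α + n/2, β + SS/2) = Inverse-Gamma(6.5, 24.645).
The mode of Inverse-Gamma(a, b) is b/(a+1) = 24.645/7.5 ≈ 3.286.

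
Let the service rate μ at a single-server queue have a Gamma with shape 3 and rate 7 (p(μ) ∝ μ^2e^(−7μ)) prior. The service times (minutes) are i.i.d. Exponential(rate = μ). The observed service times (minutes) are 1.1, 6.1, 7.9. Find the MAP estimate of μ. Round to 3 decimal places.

μ̂_MAP = 0.226

The Exponential(rate=μ) likelihood is ∝ μ^n e^(−μΣtᵢ). Here n = 3 and Σtᵢ = 1.1 + 6.1 + 7.9 = 15.1.
Posterior ∝ μ^2e^(−7μ) · μ^3e^(−15.1μ) = μ^5e^(−22.1μ), i.e. Gamma(6, 22.1).
Mode = (a−1)/b = 5/22.1 ≈ 0.226.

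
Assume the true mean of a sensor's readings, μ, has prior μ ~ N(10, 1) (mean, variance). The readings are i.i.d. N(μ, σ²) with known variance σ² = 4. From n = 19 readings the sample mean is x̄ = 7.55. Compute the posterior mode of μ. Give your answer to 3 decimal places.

n = 19, x̄ = 7.55.
For a Normal prior and Normal likelihood with known variance, the posterior is Normal; its mode equals its mean, the precision-weighted average.
Prior precision 1/σ₀² = 1/1 = 1; data precision n/σ² = 19/4 = 4.75.
μ̂ = (1·10 + 4.75·7.55) / (1 + 4.75) = 45.8625/5.75 = 3669/460 ≈ 7.976.

μ̂_MAP = 7.976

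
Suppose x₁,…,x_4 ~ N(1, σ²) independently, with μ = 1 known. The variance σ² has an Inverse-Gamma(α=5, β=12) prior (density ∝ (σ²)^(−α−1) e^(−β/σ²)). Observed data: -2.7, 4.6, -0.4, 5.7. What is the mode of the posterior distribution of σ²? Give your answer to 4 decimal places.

Sum of squared deviations about the known mean: SS = (-2.7−1)² + (4.6−1)² + (-0.4−1)² + (5.7−1)² = 50.7.
The Normal likelihood contributes (σ²)^(−n/2) exp(−SS/(2σ²)), so the posterior is Inverse-Gamma(α + n/2, β + SS/2) = Inverse-Gamma(7, 37.35).
The mode of Inverse-Gamma(a, b) is b/(a+1) = 37.35/8 ≈ 4.6688.

σ̂²_MAP = 4.6688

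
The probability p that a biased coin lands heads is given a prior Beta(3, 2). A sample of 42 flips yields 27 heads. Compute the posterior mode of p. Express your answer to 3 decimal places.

Prior: Beta(3, 2).
Data: 27 successes in 42 trials. The binomial likelihood contributes p^27(1−p)^15, so the posterior is Beta(3+27, 2+15) = Beta(30, 17).
For Beta(a, b) with a, b > 1 the mode is (a−1)/(a+b−2) = 29/45 ≈ 0.644.

p̂_MAP = 0.644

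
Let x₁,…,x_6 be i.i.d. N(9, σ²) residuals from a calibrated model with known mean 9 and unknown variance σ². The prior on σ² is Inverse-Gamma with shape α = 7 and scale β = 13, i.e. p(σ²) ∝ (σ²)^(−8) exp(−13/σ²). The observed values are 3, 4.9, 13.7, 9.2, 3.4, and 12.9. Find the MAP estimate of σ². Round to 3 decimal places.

σ̂²_MAP = 6.705

Sum of squared deviations about the known mean: SS = (3−9)² + (4.9−9)² + (13.7−9)² + (9.2−9)² + (3.4−9)² + (12.9−9)² = 121.51.
The Normal likelihood contributes (σ²)^(−n/2) exp(−SS/(2σ²)), so the posterior is Inverse-Gamma(α + n/2, β + SS/2) = Inverse-Gamma(10, 73.755).
The mode of Inverse-Gamma(a, b) is b/(a+1) = 73.755/11 ≈ 6.705.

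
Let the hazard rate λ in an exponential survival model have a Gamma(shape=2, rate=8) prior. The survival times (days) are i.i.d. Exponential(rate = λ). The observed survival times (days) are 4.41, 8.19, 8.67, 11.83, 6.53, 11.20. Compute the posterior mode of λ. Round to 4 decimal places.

λ̂_MAP = 0.1190

The Exponential(rate=λ) likelihood is ∝ λ^n e^(−λΣtᵢ). Here n = 6 and Σtᵢ = 4.41 + 8.19 + 8.67 + 11.83 + 6.53 + 11.20 = 50.83.
Posterior ∝ λe^(−8λ) · λ^6e^(−50.83λ) = λ^7e^(−58.83λ), i.e. Gamma(8, 58.83).
Mode = (a−1)/b = 7/58.83 ≈ 0.1190.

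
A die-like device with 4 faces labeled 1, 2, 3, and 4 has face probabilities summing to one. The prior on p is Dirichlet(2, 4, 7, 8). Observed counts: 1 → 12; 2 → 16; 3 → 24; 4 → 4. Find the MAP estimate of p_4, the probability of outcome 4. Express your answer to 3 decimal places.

MAP estimate: 0.151

The posterior is Dirichlet(αᵢ + nᵢ) = Dirichlet(14, 20, 31, 12).
For a Dirichlet(a₁,…,a_K) with all aᵢ > 1, the mode has j-th component (aⱼ − 1)/(Σaᵢ − K).
Here Σaᵢ = 77 and K = 4, so p_4 = (12 − 1)/(77 − 4) = 11/73 ≈ 0.151.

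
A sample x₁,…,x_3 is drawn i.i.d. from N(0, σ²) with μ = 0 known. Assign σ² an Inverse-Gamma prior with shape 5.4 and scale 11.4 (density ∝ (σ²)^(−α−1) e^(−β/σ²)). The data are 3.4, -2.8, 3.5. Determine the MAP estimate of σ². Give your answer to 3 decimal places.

Sum of squared deviations about the known mean: SS = (3.4−0)² + (-2.8−0)² + (3.5−0)² = 31.65.
The Normal likelihood contributes (σ²)^(−n/2) exp(−SS/(2σ²)), so the posterior is Inverse-Gamma(α + n/2, β + SS/2) = Inverse-Gamma(6.9, 27.225).
The mode of Inverse-Gamma(a, b) is b/(a+1) = 27.225/7.9 ≈ 3.446.

σ̂²_MAP = 3.446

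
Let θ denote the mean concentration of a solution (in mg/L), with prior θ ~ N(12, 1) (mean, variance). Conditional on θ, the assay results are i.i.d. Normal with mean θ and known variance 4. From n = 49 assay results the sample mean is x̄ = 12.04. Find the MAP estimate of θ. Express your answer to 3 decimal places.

n = 49, x̄ = 12.04.
For a Normal prior and Normal likelihood with known variance, the posterior is Normal; its mode equals its mean, the precision-weighted average.
Prior precision 1/σ₀² = 1/1 = 1; data precision n/σ² = 49/4 = 12.25.
θ̂ = (1·12 + 12.25·12.04) / (1 + 12.25) = 159.49/13.25 = 15949/1325 ≈ 12.037.

θ̂_MAP = 12.037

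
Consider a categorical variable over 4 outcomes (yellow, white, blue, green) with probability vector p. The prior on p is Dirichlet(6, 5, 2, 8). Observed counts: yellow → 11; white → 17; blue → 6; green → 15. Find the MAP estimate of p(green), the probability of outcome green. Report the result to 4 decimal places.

MAP estimate of p(green) = 0.3333

The posterior is Dirichlet(αᵢ + nᵢ) = Dirichlet(17, 22, 8, 23).
For a Dirichlet(a₁,…,a_K) with all aᵢ > 1, the mode has j-th component (aⱼ − 1)/(Σaᵢ − K).
Here Σaᵢ = 70 and K = 4, so p(green) = (23 − 1)/(70 − 4) = 22/66 ≈ 0.3333.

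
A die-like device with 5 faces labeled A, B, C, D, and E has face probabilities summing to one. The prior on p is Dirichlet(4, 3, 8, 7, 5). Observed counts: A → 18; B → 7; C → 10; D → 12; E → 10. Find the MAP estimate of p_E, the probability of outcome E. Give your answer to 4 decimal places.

MAP estimate of p_E = 0.1772

The posterior is Dirichlet(αᵢ + nᵢ) = Dirichlet(22, 10, 18, 19, 15).
For a Dirichlet(a₁,…,a_K) with all aᵢ > 1, the mode has j-th component (aⱼ − 1)/(Σaᵢ − K).
Here Σaᵢ = 84 and K = 5, so p_E = (15 − 1)/(84 − 5) = 14/79 ≈ 0.1772.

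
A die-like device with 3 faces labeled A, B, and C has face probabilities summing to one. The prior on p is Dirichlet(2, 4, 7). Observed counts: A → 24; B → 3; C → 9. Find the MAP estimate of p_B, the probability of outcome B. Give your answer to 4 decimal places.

MAP estimate of p_B = 0.1304

The posterior is Dirichlet(αᵢ + nᵢ) = Dirichlet(26, 7, 16).
For a Dirichlet(a₁,…,a_K) with all aᵢ > 1, the mode has j-th component (aⱼ − 1)/(Σaᵢ − K).
Here Σaᵢ = 49 and K = 3, so p_B = (7 − 1)/(49 − 3) = 6/46 ≈ 0.1304.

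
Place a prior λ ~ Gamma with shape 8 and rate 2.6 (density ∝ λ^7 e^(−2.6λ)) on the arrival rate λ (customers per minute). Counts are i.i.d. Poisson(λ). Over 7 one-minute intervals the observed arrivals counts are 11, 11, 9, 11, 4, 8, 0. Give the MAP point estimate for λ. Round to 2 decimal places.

Σxᵢ = 11+11+9+11+4+8+0 = 54, with n = 7.
Posterior ∝ λ^7e^(−2.6λ) · λ^54e^(−7λ) = λ^61e^(−9.6λ), i.e. Gamma(shape=62, rate=9.6).
The mode of a Gamma(a, b) with a ≥ 1 (shape–rate) is (a−1)/b = 61/9.6 ≈ 6.35.

λ̂_MAP = 6.35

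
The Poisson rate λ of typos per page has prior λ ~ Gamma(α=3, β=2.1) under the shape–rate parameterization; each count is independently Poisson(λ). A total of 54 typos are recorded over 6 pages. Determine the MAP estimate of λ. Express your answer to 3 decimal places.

Σxᵢ = 54, n = 6.
Posterior ∝ λ^2e^(−2.1λ) · λ^54e^(−6λ) = λ^56e^(−8.1λ), i.e. Gamma(shape=57, rate=8.1).
The mode of a Gamma(a, b) with a ≥ 1 (shape–rate) is (a−1)/b = 56/8.1 ≈ 6.914.

λ̂_MAP = 6.914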